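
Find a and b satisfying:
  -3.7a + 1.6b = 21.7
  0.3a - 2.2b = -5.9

Row-reduce the augmented matrix:
R1 ← R1 / (-37/10).
R2 ← R2 − 3/10·R1.
R2 ← R2 / (-383/185).
R1 ← R1 + 16/37·R2.
Reading off the reduced rows gives a = -5, b = 2.

a = -5, b = 2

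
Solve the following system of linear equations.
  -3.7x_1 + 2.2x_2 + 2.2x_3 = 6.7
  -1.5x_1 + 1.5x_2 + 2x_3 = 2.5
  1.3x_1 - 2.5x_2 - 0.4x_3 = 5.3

Row-reduce the augmented matrix:
R1 ← R1 / (-37/10).
R2 ← R2 + 3/2·R1.
R3 ← R3 − 13/10·R1.
R2 ← R2 / (45/74).
R1 ← R1 + 22/37·R2.
R3 ← R3 + 639/370·R2.
R3 ← R3 / (88/25).
R1 ← R1 − 22/45·R3.
R2 ← R2 − 82/45·R3.
Reading off the reduced rows gives x_1 = -3, x_2 = -4, x_3 = 2.

x_1 = -3, x_2 = -4, x_3 = 2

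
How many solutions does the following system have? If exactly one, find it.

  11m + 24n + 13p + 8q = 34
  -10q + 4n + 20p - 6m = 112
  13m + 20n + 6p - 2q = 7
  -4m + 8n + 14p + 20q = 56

no solution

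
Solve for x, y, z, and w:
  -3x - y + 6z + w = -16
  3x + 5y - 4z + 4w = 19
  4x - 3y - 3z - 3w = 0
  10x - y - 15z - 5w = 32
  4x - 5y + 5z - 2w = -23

Row-reduce the augmented matrix:
R1 ← R1 / (-3).
R2 ← R2 − 3·R1.
R3 ← R3 − 4·R1.
R4 ← R4 − 10·R1.
R5 ← R5 − 4·R1.
R2 ← R2 / (4).
R1 ← R1 − 1/3·R2.
R3 ← R3 + 13/3·R2.
R4 ← R4 + 13/3·R2.
R5 ← R5 + 19/3·R2.
R3 ← R3 / (43/6).
R1 ← R1 + 13/6·R3.
R2 ← R2 − 1/2·R3.
R4 ← R4 − 43/6·R3.
R5 ← R5 − 97/6·R3.
Swap R4 and R5.
R4 ← R4 / (-52/43).
R1 ← R1 − 33/86·R4.
R2 ← R2 − 85/86·R4.
R3 ← R3 − 45/86·R4.
R5 reduces to 0 = 0, so the extra equation is consistent.
Reading off the reduced rows gives x = 0, y = 3, z = -2, w = -1.

x = 0, y = 3, z = -2, w = -1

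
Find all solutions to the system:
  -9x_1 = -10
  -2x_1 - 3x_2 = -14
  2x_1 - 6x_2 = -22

no solution

Row-reduce:
R1 ← R1 / (-9).
R2 ← R2 + 2·R1.
R3 ← R3 − 2·R1.
R2 ← R2 / (-3).
R3 ← R3 + 6·R2.
Row 3 reduces to 0 = -2/3, a contradiction. The system is inconsistent.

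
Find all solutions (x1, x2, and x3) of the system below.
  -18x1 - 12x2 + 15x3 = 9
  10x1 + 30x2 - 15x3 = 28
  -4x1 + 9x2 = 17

no solution

Row-reduce:
R1 ← R1 / (-18).
R2 ← R2 − 10·R1.
R3 ← R3 + 4·R1.
R2 ← R2 / (70/3).
R1 ← R1 − 2/3·R2.
R3 ← R3 − 35/3·R2.
Row 3 reduces to 0 = -3/2, a contradiction. The system is inconsistent.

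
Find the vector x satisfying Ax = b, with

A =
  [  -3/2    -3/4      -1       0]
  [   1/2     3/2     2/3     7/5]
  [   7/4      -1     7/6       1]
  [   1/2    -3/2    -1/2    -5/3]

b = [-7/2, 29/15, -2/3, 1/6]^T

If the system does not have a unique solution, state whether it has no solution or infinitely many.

Row-reduce the augmented matrix:
R1 ← R1 / (-3/2).
R2 ← R2 − 1/2·R1.
R3 ← R3 − 7/4·R1.
R4 ← R4 − 1/2·R1.
R2 ← R2 / (5/4).
R1 ← R1 − 1/2·R2.
R3 ← R3 + 15/8·R2.
R4 ← R4 + 7/4·R2.
R3 ← R3 / (1/2).
R1 ← R1 − 8/15·R3.
R2 ← R2 − 4/15·R3.
R4 ← R4 + 11/30·R3.
R4 ← R4 / (77/30).
R1 ← R1 + 58/15·R4.
R2 ← R2 + 8/15·R4.
R3 ← R3 − 31/5·R4.
Reading off the reduced rows gives x_1 = 2, x_2 = 2, x_3 = -1, x_4 = -1.

x_1 = 2, x_2 = 2, x_3 = -1, x_4 = -1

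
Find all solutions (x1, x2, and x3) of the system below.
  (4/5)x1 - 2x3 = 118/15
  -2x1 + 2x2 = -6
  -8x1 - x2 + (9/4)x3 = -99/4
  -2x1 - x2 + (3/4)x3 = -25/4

x1 = 7/3, x2 = -2/3, x3 = -3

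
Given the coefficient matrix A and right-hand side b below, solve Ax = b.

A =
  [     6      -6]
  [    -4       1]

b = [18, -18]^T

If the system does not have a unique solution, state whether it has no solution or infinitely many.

x_1 = 5, x_2 = 2

From equation 2: x_2 = -18 + 4·x_1.
Substitute into equation 1 and solve: x_1 = 5.
Then x_2 = 2.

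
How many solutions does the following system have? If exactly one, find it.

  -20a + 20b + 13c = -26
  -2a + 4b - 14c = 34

Row-reduce:
R1 ← R1 / (-20).
R2 ← R2 + 2·R1.
R2 ← R2 / (2).
R1 ← R1 + 1·R2.
Rank is 2 with 3 unknowns, leaving c free.

infinitely many solutions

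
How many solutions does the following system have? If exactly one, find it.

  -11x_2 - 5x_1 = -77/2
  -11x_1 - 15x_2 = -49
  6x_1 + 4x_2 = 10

Row-reduce:
R1 ← R1 / (-5).
R2 ← R2 + 11·R1.
R3 ← R3 − 6·R1.
R2 ← R2 / (46/5).
R1 ← R1 − 11/5·R2.
R3 ← R3 + 46/5·R2.
Row 3 reduces to 0 = -1/2, a contradiction. The system is inconsistent.

no solution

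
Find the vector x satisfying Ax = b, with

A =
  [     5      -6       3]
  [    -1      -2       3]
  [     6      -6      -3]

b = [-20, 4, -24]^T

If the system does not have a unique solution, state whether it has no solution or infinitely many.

x_1 = -4, x_2 = 0, x_3 = 0

Row-reduce the augmented matrix:
R1 ← R1 / (5).
R2 ← R2 + 1·R1.
R3 ← R3 − 6·R1.
R2 ← R2 / (-16/5).
R1 ← R1 + 6/5·R2.
R3 ← R3 − 6/5·R2.
R3 ← R3 / (-21/4).
R1 ← R1 + 3/4·R3.
R2 ← R2 + 9/8·R3.
Reading off the reduced rows gives x_1 = -4, x_2 = 0, x_3 = 0.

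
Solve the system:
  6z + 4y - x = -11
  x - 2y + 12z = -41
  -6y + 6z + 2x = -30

Row-reduce:
R1 ← R1 / (-1).
R2 ← R2 − 1·R1.
R3 ← R3 − 2·R1.
R2 ← R2 / (2).
R1 ← R1 + 4·R2.
R3 ← R3 − 2·R2.
Rank is 2 with 3 unknowns, leaving z free.

infinitely many solutions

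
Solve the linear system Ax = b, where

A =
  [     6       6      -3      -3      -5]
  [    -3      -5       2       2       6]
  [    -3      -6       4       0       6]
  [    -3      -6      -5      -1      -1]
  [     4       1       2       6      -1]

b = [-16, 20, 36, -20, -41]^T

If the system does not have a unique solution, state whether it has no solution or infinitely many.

x_1 = -2, x_2 = 2, x_3 = 3, x_4 = -6, x_5 = 5

Row-reduce the augmented matrix:
R1 ← R1 / (6).
R2 ← R2 + 3·R1.
R3 ← R3 + 3·R1.
R4 ← R4 + 3·R1.
R5 ← R5 − 4·R1.
R2 ← R2 / (-2).
R1 ← R1 − 1·R2.
R3 ← R3 + 3·R2.
R4 ← R4 + 3·R2.
R5 ← R5 + 3·R2.
R3 ← R3 / (7/4).
R1 ← R1 + 1/4·R3.
R2 ← R2 + 1/4·R3.
R4 ← R4 + 29/4·R3.
R5 ← R5 − 13/4·R3.
R4 ← R4 / (-88/7).
R1 ← R1 + 4/7·R4.
R2 ← R2 + 4/7·R4.
R3 ← R3 + 9/7·R4.
R5 ← R5 − 80/7·R4.
R5 ← R5 / (-469/33).
R1 ← R1 − 46/33·R5.
R2 ← R2 + 14/11·R5.
R3 ← R3 − 7/11·R5.
R4 ← R4 − 14/11·R5.
Reading off the reduced rows gives x_1 = -2, x_2 = 2, x_3 = 3, x_4 = -6, x_5 = 5.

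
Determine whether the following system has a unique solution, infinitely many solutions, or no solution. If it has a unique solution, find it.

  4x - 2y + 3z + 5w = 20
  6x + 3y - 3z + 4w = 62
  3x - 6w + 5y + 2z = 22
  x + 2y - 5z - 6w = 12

Row-reduce the augmented matrix:
R1 ← R1 / (4).
R2 ← R2 − 6·R1.
R3 ← R3 − 3·R1.
R4 ← R4 − 1·R1.
R2 ← R2 / (6).
R1 ← R1 + 1/2·R2.
R3 ← R3 − 13/2·R2.
R4 ← R4 − 5/2·R2.
R3 ← R3 / (63/8).
R1 ← R1 − 1/8·R3.
R2 ← R2 + 5/4·R3.
R4 ← R4 + 21/8·R3.
R4 ← R4 / (-70/9).
R1 ← R1 − 199/189·R4.
R2 ← R2 + 289/189·R4.
R3 ← R3 + 143/189·R4.
Reading off the reduced rows gives x = 6, y = 4, z = -2, w = 2.

x = 6, y = 4, z = -2, w = 2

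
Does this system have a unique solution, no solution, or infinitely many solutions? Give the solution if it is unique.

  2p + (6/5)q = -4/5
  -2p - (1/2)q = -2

p = 2, q = -4

Row-reduce the augmented matrix:
R1 ← R1 / (2).
R2 ← R2 + 2·R1.
R2 ← R2 / (7/10).
R1 ← R1 − 3/5·R2.
Reading off the reduced rows gives p = 2, q = -4.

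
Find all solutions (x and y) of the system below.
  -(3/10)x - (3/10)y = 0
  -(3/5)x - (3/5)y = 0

infinitely many solutions

Row-reduce:
R1 ← R1 / (-3/10).
R2 ← R2 + 3/5·R1.
Rank is 1 with 2 unknowns, leaving y free.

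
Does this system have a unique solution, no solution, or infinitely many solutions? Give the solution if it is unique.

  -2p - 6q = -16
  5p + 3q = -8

Row-reduce the augmented matrix:
R1 ← R1 / (-2).
R2 ← R2 − 5·R1.
R2 ← R2 / (-12).
R1 ← R1 − 3·R2.
Reading off the reduced rows gives p = -4, q = 4.

p = -4, q = 4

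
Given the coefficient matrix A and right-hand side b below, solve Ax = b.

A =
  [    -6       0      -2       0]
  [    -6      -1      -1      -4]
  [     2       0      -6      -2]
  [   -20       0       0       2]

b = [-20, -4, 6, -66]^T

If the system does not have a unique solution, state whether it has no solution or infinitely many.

Row-reduce:
R1 ← R1 / (-6).
R2 ← R2 + 6·R1.
R3 ← R3 − 2·R1.
R4 ← R4 + 20·R1.
R2 ← R2 / (-1).
R3 ← R3 / (-20/3).
R1 ← R1 − 1/3·R3.
R2 ← R2 + 1·R3.
R4 ← R4 − 20/3·R3.
Rank is 3 with 4 unknowns, leaving x_4 free.

infinitely many solutions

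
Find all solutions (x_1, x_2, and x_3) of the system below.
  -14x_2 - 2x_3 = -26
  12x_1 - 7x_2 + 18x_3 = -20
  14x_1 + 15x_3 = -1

Row-reduce the augmented matrix:
Swap R1 and R2.
R1 ← R1 / (12).
R3 ← R3 − 14·R1.
R2 ← R2 / (-14).
R1 ← R1 + 7/12·R2.
R3 ← R3 − 49/6·R2.
R3 ← R3 / (-43/6).
R1 ← R1 − 19/12·R3.
R2 ← R2 − 1/7·R3.
Reading off the reduced rows gives x_1 = 1, x_2 = 2, x_3 = -1.

x_1 = 1, x_2 = 2, x_3 = -1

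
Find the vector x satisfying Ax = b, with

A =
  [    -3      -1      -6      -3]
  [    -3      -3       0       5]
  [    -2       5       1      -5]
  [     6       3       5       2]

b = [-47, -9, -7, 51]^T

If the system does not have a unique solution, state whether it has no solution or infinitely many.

x_1 = 4, x_2 = -1, x_3 = 6, x_4 = 0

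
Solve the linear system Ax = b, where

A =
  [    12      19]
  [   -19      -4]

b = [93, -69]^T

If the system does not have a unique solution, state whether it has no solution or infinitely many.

x_1 = 3, x_2 = 3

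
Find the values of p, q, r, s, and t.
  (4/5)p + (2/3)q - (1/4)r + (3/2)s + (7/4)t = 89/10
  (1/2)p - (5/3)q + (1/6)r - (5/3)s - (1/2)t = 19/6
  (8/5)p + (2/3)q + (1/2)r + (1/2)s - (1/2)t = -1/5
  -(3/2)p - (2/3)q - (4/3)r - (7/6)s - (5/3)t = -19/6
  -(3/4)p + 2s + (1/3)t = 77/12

Row-reduce the augmented matrix:
R1 ← R1 / (4/5).
R2 ← R2 − 1/2·R1.
R3 ← R3 − 8/5·R1.
R4 ← R4 + 3/2·R1.
R5 ← R5 + 3/4·R1.
R2 ← R2 / (-25/12).
R1 ← R1 − 5/6·R2.
R3 ← R3 + 2/3·R2.
R4 ← R4 − 7/12·R2.
R5 ← R5 − 5/8·R2.
R3 ← R3 / (269/300).
R1 ← R1 + 11/60·R3.
R2 ← R2 + 31/200·R3.
R4 ← R4 + 1027/600·R3.
R5 ← R5 + 11/80·R3.
R4 ← R4 / (-2437/1076).
R1 ← R1 − 265/538·R4.
R2 ← R2 − 1035/1076·R4.
R3 ← R3 + 500/269·R4.
R5 ← R5 − 5099/2152·R4.
R5 ← R5 / (-34996/7311).
R1 ← R1 + 2620/7311·R5.
R2 ← R2 + 5292/2437·R5.
R3 ← R3 − 4507/7311·R5.
R4 ← R4 − 17734/7311·R5.
Reading off the reduced rows gives p = 3, q = -6, r = -4, s = 4, t = 2.

p = 3, q = -6, r = -4, s = 4, t = 2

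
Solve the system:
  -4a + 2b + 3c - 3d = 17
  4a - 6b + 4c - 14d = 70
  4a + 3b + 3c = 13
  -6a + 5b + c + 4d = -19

no solution

Row-reduce:
R1 ← R1 / (-4).
R2 ← R2 − 4·R1.
R3 ← R3 − 4·R1.
R4 ← R4 + 6·R1.
R2 ← R2 / (-4).
R1 ← R1 + 1/2·R2.
R3 ← R3 − 5·R2.
R4 ← R4 − 2·R2.
R3 ← R3 / (59/4).
R1 ← R1 + 13/8·R3.
R2 ← R2 + 7/4·R3.
Row 4 reduces to 0 = -1, a contradiction. The system is inconsistent.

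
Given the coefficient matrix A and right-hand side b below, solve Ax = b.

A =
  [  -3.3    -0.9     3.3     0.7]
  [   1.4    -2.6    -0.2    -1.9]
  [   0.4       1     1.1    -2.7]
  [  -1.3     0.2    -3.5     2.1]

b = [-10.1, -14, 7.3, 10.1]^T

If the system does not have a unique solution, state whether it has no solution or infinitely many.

Row-reduce the augmented matrix:
R1 ← R1 / (-33/10).
R2 ← R2 − 7/5·R1.
R3 ← R3 − 2/5·R1.
R4 ← R4 + 13/10·R1.
R2 ← R2 / (-164/55).
R1 ← R1 − 3/11·R2.
R3 ← R3 − 49/55·R2.
R4 ← R4 − 61/110·R2.
R3 ← R3 / (381/205).
R1 ← R1 + 73/82·R3.
R2 ← R2 + 33/82·R3.
R4 ← R4 + 3753/820·R3.
R4 ← R4 / (-74291/12192).
R1 ← R1 + 33665/18288·R4.
R2 ← R2 + 269/2032·R4.
R3 ← R3 + 15223/9144·R4.
Reading off the reduced rows gives x_1 = -2, x_2 = 6, x_3 = -3, x_4 = -2.

x_1 = -2, x_2 = 6, x_3 = -3, x_4 = -2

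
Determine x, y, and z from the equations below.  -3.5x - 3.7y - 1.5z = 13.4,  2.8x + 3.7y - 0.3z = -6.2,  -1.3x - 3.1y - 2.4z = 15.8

x = 0, y = -2, z = -4

Row-reduce the augmented matrix:
R1 ← R1 / (-7/2).
R2 ← R2 − 14/5·R1.
R3 ← R3 + 13/10·R1.
R2 ← R2 / (37/50).
R1 ← R1 − 37/35·R2.
R3 ← R3 + 302/175·R2.
R3 ← R3 / (-13833/2590).
R1 ← R1 − 18/7·R3.
R2 ← R2 + 75/37·R3.
Reading off the reduced rows gives x = 0, y = -2, z = -4.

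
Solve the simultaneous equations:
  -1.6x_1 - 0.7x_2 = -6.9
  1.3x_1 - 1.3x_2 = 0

Row-reduce the augmented matrix:
R1 ← R1 / (-8/5).
R2 ← R2 − 13/10·R1.
R2 ← R2 / (-299/160).
R1 ← R1 − 7/16·R2.
Reading off the reduced rows gives x_1 = 3, x_2 = 3.

x_1 = 3, x_2 = 3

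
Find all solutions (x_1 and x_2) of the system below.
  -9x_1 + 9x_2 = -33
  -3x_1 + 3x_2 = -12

no solution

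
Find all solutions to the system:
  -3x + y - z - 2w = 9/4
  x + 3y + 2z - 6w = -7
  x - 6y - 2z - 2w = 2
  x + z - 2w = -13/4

x = -1/2, y = 0, z = -7/4, w = 1/2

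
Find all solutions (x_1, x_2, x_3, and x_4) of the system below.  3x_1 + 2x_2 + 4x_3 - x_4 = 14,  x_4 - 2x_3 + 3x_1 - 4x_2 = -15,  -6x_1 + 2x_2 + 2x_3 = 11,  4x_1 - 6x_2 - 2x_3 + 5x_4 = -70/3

x_1 = -1/3, x_2 = 2, x_3 = 5/2, x_4 = -1

Row-reduce the augmented matrix:
R1 ← R1 / (3).
R2 ← R2 − 3·R1.
R3 ← R3 + 6·R1.
R4 ← R4 − 4·R1.
R2 ← R2 / (-6).
R1 ← R1 − 2/3·R2.
R3 ← R3 − 6·R2.
R4 ← R4 + 26/3·R2.
R3 ← R3 / (4).
R1 ← R1 − 2/3·R3.
R2 ← R2 − 1·R3.
R4 ← R4 − 4/3·R3.
R4 ← R4 / (31/9).
R1 ← R1 + 1/9·R4.
R2 ← R2 + 1/3·R4.
Reading off the reduced rows gives x_1 = -1/3, x_2 = 2, x_3 = 5/2, x_4 = -1.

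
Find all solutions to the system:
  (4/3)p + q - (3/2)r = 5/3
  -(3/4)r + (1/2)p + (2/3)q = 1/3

infinitely many solutions

Row-reduce:
R1 ← R1 / (4/3).
R2 ← R2 − 1/2·R1.
R2 ← R2 / (7/24).
R1 ← R1 − 3/4·R2.
Rank is 2 with 3 unknowns, leaving r free.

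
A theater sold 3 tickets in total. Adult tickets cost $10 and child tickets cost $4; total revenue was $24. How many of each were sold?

adult tickets: 2, child tickets: 1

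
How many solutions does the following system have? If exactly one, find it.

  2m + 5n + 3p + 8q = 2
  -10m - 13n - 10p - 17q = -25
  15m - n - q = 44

Row-reduce:
R1 ← R1 / (2).
R2 ← R2 + 10·R1.
R3 ← R3 − 15·R1.
R2 ← R2 / (12).
R1 ← R1 − 5/2·R2.
R3 ← R3 + 77/2·R2.
R3 ← R3 / (-155/24).
R1 ← R1 − 11/24·R3.
R2 ← R2 − 5/12·R3.
Rank is 3 with 4 unknowns, leaving q free.

infinitely many solutions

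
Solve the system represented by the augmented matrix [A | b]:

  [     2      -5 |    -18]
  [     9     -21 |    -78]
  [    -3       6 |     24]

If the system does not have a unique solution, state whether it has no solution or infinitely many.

Row-reduce the augmented matrix:
R1 ← R1 / (2).
R2 ← R2 − 9·R1.
R3 ← R3 + 3·R1.
R2 ← R2 / (3/2).
R1 ← R1 + 5/2·R2.
R3 ← R3 + 3/2·R2.
R3 reduces to 0 = 0, so the extra equation is consistent.
Reading off the reduced rows gives x_1 = -4, x_2 = 2.

x_1 = -4, x_2 = 2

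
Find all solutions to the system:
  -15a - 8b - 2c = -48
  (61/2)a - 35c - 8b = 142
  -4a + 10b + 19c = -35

infinitely many solutions

Row-reduce:
R1 ← R1 / (-15).
R2 ← R2 − 61/2·R1.
R3 ← R3 + 4·R1.
R2 ← R2 / (-364/15).
R1 ← R1 − 8/15·R2.
R3 ← R3 − 182/15·R2.
Rank is 2 with 3 unknowns, leaving c free.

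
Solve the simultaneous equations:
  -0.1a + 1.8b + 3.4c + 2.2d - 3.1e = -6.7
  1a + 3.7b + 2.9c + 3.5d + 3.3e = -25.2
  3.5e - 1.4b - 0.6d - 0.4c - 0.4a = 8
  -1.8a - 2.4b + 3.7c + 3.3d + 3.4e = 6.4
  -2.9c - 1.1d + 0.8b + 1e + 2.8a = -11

Row-reduce the augmented matrix:
R1 ← R1 / (-1/10).
R2 ← R2 − 1·R1.
R3 ← R3 + 2/5·R1.
R4 ← R4 + 9/5·R1.
R5 ← R5 − 14/5·R1.
R2 ← R2 / (217/10).
R1 ← R1 + 18·R2.
R3 ← R3 + 43/5·R2.
R4 ← R4 + 174/5·R2.
R5 ← R5 − 256/5·R2.
R3 ← R3 / (677/1085).
R1 ← R1 + 736/217·R3.
R2 ← R2 − 369/217·R3.
R4 ← R4 − 3637/2170·R3.
R5 ← R5 − 11363/2170·R3.
R4 ← R4 / (18263/6770).
R1 ← R1 − 2024/677·R4.
R2 ← R2 + 507/677·R4.
R3 ← R3 − 766/677·R4.
R5 ← R5 + 37849/6770·R4.
R5 ← R5 / (-1526913/26090).
R1 ← R1 − 603655/18263·R5.
R2 ← R2 + 260402/18263·R5.
R3 ← R3 − 264289/36526·R5.
R4 ← R4 − 21075/36526·R5.
Reading off the reduced rows gives a = -1, b = -4, c = 4, d = -6, e = 0.

a = -1, b = -4, c = 4, d = -6, e = 0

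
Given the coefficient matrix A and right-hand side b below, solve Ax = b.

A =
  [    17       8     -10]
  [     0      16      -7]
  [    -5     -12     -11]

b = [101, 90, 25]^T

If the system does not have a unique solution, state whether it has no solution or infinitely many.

Row-reduce the augmented matrix:
R1 ← R1 / (17).
R3 ← R3 + 5·R1.
R2 ← R2 / (16).
R1 ← R1 − 8/17·R2.
R3 ← R3 + 164/17·R2.
R3 ← R3 / (-1235/68).
R1 ← R1 + 13/34·R3.
R2 ← R2 + 7/16·R3.
Reading off the reduced rows gives x_1 = 1, x_2 = 3, x_3 = -6.

x_1 = 1, x_2 = 3, x_3 = -6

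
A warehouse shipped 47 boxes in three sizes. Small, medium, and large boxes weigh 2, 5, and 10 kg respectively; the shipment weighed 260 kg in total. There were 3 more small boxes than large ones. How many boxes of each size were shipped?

Let s = small boxes, m = medium boxes, l = large boxes.
  l + s + m = 47
  2s + 5m + 10l = 260
  s - l = 3
Row-reduce the augmented matrix:
R2 ← R2 − 2·R1.
R3 ← R3 − 1·R1.
R2 ← R2 / (3).
R1 ← R1 − 1·R2.
R3 ← R3 + 1·R2.
R3 ← R3 / (2/3).
R1 ← R1 + 5/3·R3.
R2 ← R2 − 8/3·R3.
Reading off the reduced rows gives s = 20, m = 10, l = 17.

small boxes: 20, medium boxes: 10, large boxes: 17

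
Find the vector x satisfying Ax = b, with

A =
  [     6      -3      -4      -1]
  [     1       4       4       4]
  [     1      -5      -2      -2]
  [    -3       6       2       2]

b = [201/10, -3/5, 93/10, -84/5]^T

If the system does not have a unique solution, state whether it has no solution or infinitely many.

Row-reduce the augmented matrix:
R1 ← R1 / (6).
R2 ← R2 − 1·R1.
R3 ← R3 − 1·R1.
R4 ← R4 + 3·R1.
R2 ← R2 / (9/2).
R1 ← R1 + 1/2·R2.
R3 ← R3 + 9/2·R2.
R4 ← R4 − 9/2·R2.
R3 ← R3 / (10/3).
R1 ← R1 + 4/27·R3.
R2 ← R2 − 28/27·R3.
R4 ← R4 + 14/3·R3.
R4 ← R4 / (3/5).
R1 ← R1 − 2/5·R4.
R2 ← R2 − 1/5·R4.
R3 ← R3 − 7/10·R4.
Reading off the reduced rows gives x_1 = 3, x_2 = -3/2, x_3 = 3/5, x_4 = 0.

x_1 = 3, x_2 = -3/2, x_3 = 3/5, x_4 = 0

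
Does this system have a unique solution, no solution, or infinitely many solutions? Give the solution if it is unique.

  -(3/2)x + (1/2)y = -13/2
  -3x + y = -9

no solution

Row-reduce:
R1 ← R1 / (-3/2).
R2 ← R2 + 3·R1.
Row 2 reduces to 0 = 4, a contradiction. The system is inconsistent.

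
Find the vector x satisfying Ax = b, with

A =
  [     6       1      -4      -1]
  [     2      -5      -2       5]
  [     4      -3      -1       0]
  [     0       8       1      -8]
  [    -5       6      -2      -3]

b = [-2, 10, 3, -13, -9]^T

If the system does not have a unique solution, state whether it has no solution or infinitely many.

Row-reduce:
R1 ← R1 / (6).
R2 ← R2 − 2·R1.
R3 ← R3 − 4·R1.
R5 ← R5 + 5·R1.
R2 ← R2 / (-16/3).
R1 ← R1 − 1/6·R2.
R3 ← R3 + 11/3·R2.
R4 ← R4 − 8·R2.
R5 ← R5 − 41/6·R2.
R3 ← R3 / (17/8).
R1 ← R1 + 11/16·R3.
R2 ← R2 − 1/8·R3.
R5 ← R5 + 99/16·R3.
Swap R4 and R5.
R4 ← R4 / (-195/34).
R1 ← R1 + 33/34·R4.
R2 ← R2 + 14/17·R4.
R3 ← R3 + 24/17·R4.
Row 5 reduces to 0 = 3, a contradiction. The system is inconsistent.

no solution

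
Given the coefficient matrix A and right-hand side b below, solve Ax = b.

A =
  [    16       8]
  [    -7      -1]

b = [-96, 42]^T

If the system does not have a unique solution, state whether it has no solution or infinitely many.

Row-reduce the augmented matrix:
R1 ← R1 / (16).
R2 ← R2 + 7·R1.
R2 ← R2 / (5/2).
R1 ← R1 − 1/2·R2.
Reading off the reduced rows gives x_1 = -6, x_2 = 0.

x_1 = -6, x_2 = 0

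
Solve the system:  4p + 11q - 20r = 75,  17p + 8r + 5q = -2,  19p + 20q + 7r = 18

p = 1, q = 1, r = -3

Row-reduce the augmented matrix:
R1 ← R1 / (4).
R2 ← R2 − 17·R1.
R3 ← R3 − 19·R1.
R2 ← R2 / (-167/4).
R1 ← R1 − 11/4·R2.
R3 ← R3 + 129/4·R2.
R3 ← R3 / (5037/167).
R1 ← R1 − 188/167·R3.
R2 ← R2 + 372/167·R3.
Reading off the reduced rows gives p = 1, q = 1, r = -3.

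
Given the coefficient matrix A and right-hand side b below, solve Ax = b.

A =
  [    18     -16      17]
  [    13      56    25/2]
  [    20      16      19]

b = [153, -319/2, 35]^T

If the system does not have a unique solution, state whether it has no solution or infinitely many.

infinitely many solutions

Row-reduce:
R1 ← R1 / (18).
R2 ← R2 − 13·R1.
R3 ← R3 − 20·R1.
R2 ← R2 / (608/9).
R1 ← R1 + 8/9·R2.
R3 ← R3 − 304/9·R2.
Rank is 2 with 3 unknowns, leaving x_3 free.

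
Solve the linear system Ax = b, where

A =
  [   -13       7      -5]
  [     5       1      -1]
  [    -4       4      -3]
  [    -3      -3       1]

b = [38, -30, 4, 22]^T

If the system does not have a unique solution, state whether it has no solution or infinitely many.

x_1 = -5, x_2 = -1, x_3 = 4

Row-reduce the augmented matrix:
R1 ← R1 / (-13).
R2 ← R2 − 5·R1.
R3 ← R3 + 4·R1.
R4 ← R4 + 3·R1.
R2 ← R2 / (48/13).
R1 ← R1 + 7/13·R2.
R3 ← R3 − 24/13·R2.
R4 ← R4 + 60/13·R2.
Swap R3 and R4.
R3 ← R3 / (-3/2).
R1 ← R1 + 1/24·R3.
R2 ← R2 + 19/24·R3.
R4 reduces to 0 = 0, so the extra equation is consistent.
Reading off the reduced rows gives x_1 = -5, x_2 = -1, x_3 = 4.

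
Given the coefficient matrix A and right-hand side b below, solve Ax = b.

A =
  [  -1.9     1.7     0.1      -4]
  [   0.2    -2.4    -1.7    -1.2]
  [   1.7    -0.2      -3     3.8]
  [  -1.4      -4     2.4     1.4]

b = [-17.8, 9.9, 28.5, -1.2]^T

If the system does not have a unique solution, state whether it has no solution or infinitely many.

x_1 = 1, x_2 = -2, x_3 = -5, x_4 = 3

Row-reduce the augmented matrix:
R1 ← R1 / (-19/10).
R2 ← R2 − 1/5·R1.
R3 ← R3 − 17/10·R1.
R4 ← R4 + 7/5·R1.
R2 ← R2 / (-211/95).
R1 ← R1 + 17/19·R2.
R3 ← R3 − 251/190·R2.
R4 ← R4 + 499/95·R2.
R3 ← R3 / (-16523/4220).
R1 ← R1 − 265/422·R3.
R2 ← R2 − 321/422·R3.
R4 ← R4 − 13339/2110·R3.
R4 ← R4 / (576751/82615).
R1 ← R1 − 43606/16523·R4.
R2 ← R2 − 9674/16523·R4.
R3 ← R3 − 3136/16523·R4.
Reading off the reduced rows gives x_1 = 1, x_2 = -2, x_3 = -5, x_4 = 3.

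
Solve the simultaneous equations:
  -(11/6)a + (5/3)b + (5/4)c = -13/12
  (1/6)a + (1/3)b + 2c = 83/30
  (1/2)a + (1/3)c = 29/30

a = 1, b = -3/5, c = 7/5

Row-reduce the augmented matrix:
R1 ← R1 / (-11/6).
R2 ← R2 − 1/6·R1.
R3 ← R3 − 1/2·R1.
R2 ← R2 / (16/33).
R1 ← R1 + 10/11·R2.
R3 ← R3 − 5/11·R2.
R3 ← R3 / (-251/192).
R1 ← R1 − 105/32·R3.
R2 ← R2 − 279/64·R3.
Reading off the reduced rows gives a = 1, b = -3/5, c = 7/5.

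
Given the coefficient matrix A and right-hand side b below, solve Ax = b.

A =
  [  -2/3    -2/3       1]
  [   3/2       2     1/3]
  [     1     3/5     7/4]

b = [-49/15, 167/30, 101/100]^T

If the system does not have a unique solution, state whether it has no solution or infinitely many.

Row-reduce the augmented matrix:
R1 ← R1 / (-2/3).
R2 ← R2 − 3/2·R1.
R3 ← R3 − 1·R1.
R2 ← R2 / (1/2).
R1 ← R1 − 1·R2.
R3 ← R3 + 2/5·R2.
R3 ← R3 / (319/60).
R1 ← R1 + 20/3·R3.
R2 ← R2 − 31/6·R3.
Reading off the reduced rows gives x_1 = 9/5, x_2 = 8/5, x_3 = -1.

x_1 = 9/5, x_2 = 8/5, x_3 = -1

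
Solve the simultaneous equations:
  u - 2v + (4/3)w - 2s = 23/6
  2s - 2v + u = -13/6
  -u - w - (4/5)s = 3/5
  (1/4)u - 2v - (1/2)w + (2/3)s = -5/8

Row-reduce the augmented matrix:
R2 ← R2 − 1·R1.
R3 ← R3 + 1·R1.
R4 ← R4 − 1/4·R1.
Swap R2 and R3.
R2 ← R2 / (-2).
R1 ← R1 + 2·R2.
R4 ← R4 + 3/2·R2.
R3 ← R3 / (-4/3).
R1 ← R1 − 1·R3.
R2 ← R2 + 1/6·R3.
R4 ← R4 + 13/12·R3.
R4 ← R4 / (1/60).
R1 ← R1 − 19/5·R4.
R2 ← R2 − 9/10·R4.
R3 ← R3 + 3·R4.
Reading off the reduced rows gives u = 5/2, v = 1/3, w = -3/2, s = -2.

u = 5/2, v = 1/3, w = -3/2, s = -2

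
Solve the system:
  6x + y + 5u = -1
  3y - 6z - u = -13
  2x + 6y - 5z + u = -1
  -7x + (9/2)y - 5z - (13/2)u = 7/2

no solution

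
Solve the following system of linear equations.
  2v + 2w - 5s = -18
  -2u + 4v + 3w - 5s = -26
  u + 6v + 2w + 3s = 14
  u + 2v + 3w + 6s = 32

Row-reduce the augmented matrix:
Swap R1 and R2.
R1 ← R1 / (-2).
R3 ← R3 − 1·R1.
R4 ← R4 − 1·R1.
R2 ← R2 / (2).
R1 ← R1 + 2·R2.
R3 ← R3 − 8·R2.
R4 ← R4 − 4·R2.
R3 ← R3 / (-9/2).
R1 ← R1 − 1/2·R3.
R2 ← R2 − 1·R3.
R4 ← R4 − 1/2·R3.
R4 ← R4 / (142/9).
R1 ← R1 + 2/9·R4.
R2 ← R2 − 37/18·R4.
R3 ← R3 + 41/9·R4.
Reading off the reduced rows gives u = 4, v = -1, w = 2, s = 4.

u = 4, v = -1, w = 2, s = 4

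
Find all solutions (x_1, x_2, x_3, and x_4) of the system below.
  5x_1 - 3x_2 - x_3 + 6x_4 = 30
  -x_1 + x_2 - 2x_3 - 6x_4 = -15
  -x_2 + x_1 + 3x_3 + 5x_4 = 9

Row-reduce:
R1 ← R1 / (5).
R2 ← R2 + 1·R1.
R3 ← R3 − 1·R1.
R2 ← R2 / (2/5).
R1 ← R1 + 3/5·R2.
R3 ← R3 + 2/5·R2.
R1 ← R1 + 7/2·R3.
R2 ← R2 + 11/2·R3.
Rank is 3 with 4 unknowns, leaving x_4 free.

infinitely many solutions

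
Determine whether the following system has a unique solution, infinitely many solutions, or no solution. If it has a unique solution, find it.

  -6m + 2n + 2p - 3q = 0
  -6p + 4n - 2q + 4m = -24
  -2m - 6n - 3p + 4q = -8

Row-reduce:
R1 ← R1 / (-6).
R2 ← R2 − 4·R1.
R3 ← R3 + 2·R1.
R2 ← R2 / (16/3).
R1 ← R1 + 1/3·R2.
R3 ← R3 + 20/3·R2.
R3 ← R3 / (-19/2).
R1 ← R1 + 5/8·R3.
R2 ← R2 + 7/8·R3.
Rank is 3 with 4 unknowns, leaving q free.

infinitely many solutions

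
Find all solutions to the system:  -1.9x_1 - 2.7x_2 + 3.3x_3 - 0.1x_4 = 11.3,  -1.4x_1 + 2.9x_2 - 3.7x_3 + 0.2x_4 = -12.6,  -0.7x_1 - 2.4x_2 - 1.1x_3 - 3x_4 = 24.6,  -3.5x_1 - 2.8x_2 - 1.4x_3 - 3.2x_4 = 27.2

x_1 = 0, x_2 = -4, x_3 = 0, x_4 = -5

Row-reduce the augmented matrix:
R1 ← R1 / (-19/10).
R2 ← R2 + 7/5·R1.
R3 ← R3 + 7/10·R1.
R4 ← R4 + 7/2·R1.
R2 ← R2 / (929/190).
R1 ← R1 − 27/19·R2.
R3 ← R3 + 267/190·R2.
R4 ← R4 − 413/190·R2.
R3 ← R3 / (-7577/1858).
R1 ← R1 − 42/929·R3.
R2 ← R2 + 1165/929·R3.
R4 ← R4 + 22078/4645·R3.
R4 ← R4 / (85053/378850).
R1 ← R1 + 2231/37885·R4.
R2 ← R2 − 7145/7577·R4.
R3 ← R3 − 26797/37885·R4.
Reading off the reduced rows gives x_1 = 0, x_2 = -4, x_3 = 0, x_4 = -5.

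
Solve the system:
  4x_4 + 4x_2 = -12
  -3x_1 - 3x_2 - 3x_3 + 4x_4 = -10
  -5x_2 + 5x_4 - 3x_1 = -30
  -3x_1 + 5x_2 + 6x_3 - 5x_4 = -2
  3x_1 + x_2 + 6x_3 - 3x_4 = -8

Row-reduce:
Swap R1 and R2.
R1 ← R1 / (-3).
R3 ← R3 + 3·R1.
R4 ← R4 + 3·R1.
R5 ← R5 − 3·R1.
R2 ← R2 / (4).
R1 ← R1 − 1·R2.
R3 ← R3 + 2·R2.
R4 ← R4 − 8·R2.
R5 ← R5 + 2·R2.
R3 ← R3 / (3).
R1 ← R1 − 1·R3.
R4 ← R4 − 9·R3.
R5 ← R5 − 3·R3.
R4 ← R4 / (-26).
R1 ← R1 + 10/3·R4.
R2 ← R2 − 1·R4.
R3 ← R3 − 1·R4.
Row 5 reduces to 0 = 2, a contradiction. The system is inconsistent.

no solution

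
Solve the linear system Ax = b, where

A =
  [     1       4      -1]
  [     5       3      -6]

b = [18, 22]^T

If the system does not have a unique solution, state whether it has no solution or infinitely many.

Row-reduce:
R2 ← R2 − 5·R1.
R2 ← R2 / (-17).
R1 ← R1 − 4·R2.
Rank is 2 with 3 unknowns, leaving x_3 free.

infinitely many solutions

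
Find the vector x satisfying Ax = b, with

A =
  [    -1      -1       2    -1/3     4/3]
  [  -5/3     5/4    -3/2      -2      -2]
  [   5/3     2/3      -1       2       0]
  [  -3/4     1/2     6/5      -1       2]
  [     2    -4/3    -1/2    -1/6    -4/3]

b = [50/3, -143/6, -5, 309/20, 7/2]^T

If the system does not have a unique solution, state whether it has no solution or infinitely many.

Row-reduce the augmented matrix:
R1 ← R1 / (-1).
R2 ← R2 + 5/3·R1.
R3 ← R3 − 5/3·R1.
R4 ← R4 + 3/4·R1.
R5 ← R5 − 2·R1.
R2 ← R2 / (35/12).
R1 ← R1 − 1·R2.
R3 ← R3 + 1·R2.
R4 ← R4 − 5/4·R2.
R5 ← R5 + 10/3·R2.
R3 ← R3 / (71/105).
R1 ← R1 + 12/35·R3.
R2 ← R2 + 58/35·R3.
R4 ← R4 − 62/35·R3.
R5 ← R5 + 85/42·R3.
R4 ← R4 / (-3717/1420).
R1 ← R1 − 93/71·R4.
R2 ← R2 − 130/71·R4.
R3 ← R3 − 299/213·R4.
R5 ← R5 − 76/213·R4.
R5 ← R5 / (-11902/11151).
R1 ← R1 − 1112/1239·R5.
R2 ← R2 − 3704/3717·R5.
R3 ← R3 − 17440/11151·R5.
R4 ← R4 + 1108/3717·R5.
Reading off the reduced rows gives x_1 = 5, x_2 = -2, x_3 = 6, x_4 = -3, x_5 = 5.

x_1 = 5, x_2 = -2, x_3 = 6, x_4 = -3, x_5 = 5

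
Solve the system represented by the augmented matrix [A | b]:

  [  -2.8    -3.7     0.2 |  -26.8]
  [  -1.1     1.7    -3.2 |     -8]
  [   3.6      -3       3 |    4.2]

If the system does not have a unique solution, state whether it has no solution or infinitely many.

Row-reduce the augmented matrix:
R1 ← R1 / (-14/5).
R2 ← R2 + 11/10·R1.
R3 ← R3 − 18/5·R1.
R2 ← R2 / (883/280).
R1 ← R1 − 37/28·R2.
R3 ← R3 + 543/70·R2.
R3 ← R3 / (-4245/883).
R1 ← R1 − 1150/883·R3.
R2 ← R2 + 918/883·R3.
Reading off the reduced rows gives x_1 = 2, x_2 = 6, x_3 = 5.

x_1 = 2, x_2 = 6, x_3 = 5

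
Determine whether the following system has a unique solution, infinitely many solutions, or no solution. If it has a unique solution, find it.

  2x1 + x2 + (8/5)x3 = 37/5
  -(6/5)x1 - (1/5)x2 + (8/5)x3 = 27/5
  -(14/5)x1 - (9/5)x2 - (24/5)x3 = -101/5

Row-reduce:
R1 ← R1 / (2).
R2 ← R2 + 6/5·R1.
R3 ← R3 + 14/5·R1.
R2 ← R2 / (2/5).
R1 ← R1 − 1/2·R2.
R3 ← R3 + 2/5·R2.
Rank is 2 with 3 unknowns, leaving x3 free.

infinitely many solutions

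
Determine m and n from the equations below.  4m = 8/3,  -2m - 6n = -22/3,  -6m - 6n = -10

Row-reduce the augmented matrix:
R1 ← R1 / (4).
R2 ← R2 + 2·R1.
R3 ← R3 + 6·R1.
R2 ← R2 / (-6).
R3 ← R3 + 6·R2.
R3 reduces to 0 = 0, so the extra equation is consistent.
Reading off the reduced rows gives m = 2/3, n = 1.

m = 2/3, n = 1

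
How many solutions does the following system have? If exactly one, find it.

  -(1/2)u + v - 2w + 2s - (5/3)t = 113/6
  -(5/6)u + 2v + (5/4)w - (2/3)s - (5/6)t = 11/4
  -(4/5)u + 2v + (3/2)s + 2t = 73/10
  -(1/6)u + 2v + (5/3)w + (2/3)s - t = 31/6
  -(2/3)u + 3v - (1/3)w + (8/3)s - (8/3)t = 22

Row-reduce:
R1 ← R1 / (-1/2).
R2 ← R2 + 5/6·R1.
R3 ← R3 + 4/5·R1.
R4 ← R4 + 1/6·R1.
R5 ← R5 + 2/3·R1.
R2 ← R2 / (1/3).
R1 ← R1 + 2·R2.
R3 ← R3 − 2/5·R2.
R4 ← R4 − 5/3·R2.
R5 ← R5 − 5/3·R2.
R3 ← R3 / (-23/10).
R1 ← R1 − 63/2·R3.
R2 ← R2 − 55/4·R3.
R4 ← R4 + 247/12·R3.
R5 ← R5 + 247/12·R3.
R4 ← R4 / (-2137/276).
R1 ← R1 − 665/46·R4.
R2 ← R2 − 601/92·R4.
R3 ← R3 + 31/23·R4.
R5 ← R5 + 2137/276·R4.
Row 5 reduces to 0 = -2, a contradiction. The system is inconsistent.

no solution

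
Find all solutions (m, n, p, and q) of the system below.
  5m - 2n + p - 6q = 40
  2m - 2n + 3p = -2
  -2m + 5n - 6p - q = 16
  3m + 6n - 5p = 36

m = 6, n = -2, p = -6, q = -2

Row-reduce the augmented matrix:
R1 ← R1 / (5).
R2 ← R2 − 2·R1.
R3 ← R3 + 2·R1.
R4 ← R4 − 3·R1.
R2 ← R2 / (-6/5).
R1 ← R1 + 2/5·R2.
R3 ← R3 − 21/5·R2.
R4 ← R4 − 36/5·R2.
R3 ← R3 / (7/2).
R1 ← R1 + 2/3·R3.
R2 ← R2 + 13/6·R3.
R4 ← R4 − 10·R3.
R4 ← R4 / (26/7).
R1 ← R1 + 22/21·R4.
R2 ← R2 − 23/21·R4.
R3 ← R3 − 10/7·R4.
Reading off the reduced rows gives m = 6, n = -2, p = -6, q = -2.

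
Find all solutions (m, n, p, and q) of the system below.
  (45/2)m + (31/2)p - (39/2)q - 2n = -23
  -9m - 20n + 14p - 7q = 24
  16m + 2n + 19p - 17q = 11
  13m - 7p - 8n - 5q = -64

no solution

Row-reduce:
R1 ← R1 / (45/2).
R2 ← R2 + 9·R1.
R3 ← R3 − 16·R1.
R4 ← R4 − 13·R1.
R2 ← R2 / (-104/5).
R1 ← R1 + 4/45·R2.
R3 ← R3 − 154/45·R2.
R4 ← R4 + 308/45·R2.
R3 ← R3 / (1763/156).
R1 ← R1 − 47/78·R3.
R2 ← R2 + 101/104·R3.
R4 ← R4 + 1763/78·R3.
Row 4 reduces to 0 = 4, a contradiction. The system is inconsistent.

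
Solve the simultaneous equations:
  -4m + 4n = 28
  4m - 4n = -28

Row-reduce:
R1 ← R1 / (-4).
R2 ← R2 − 4·R1.
Rank is 1 with 2 unknowns, leaving n free.

infinitely many solutions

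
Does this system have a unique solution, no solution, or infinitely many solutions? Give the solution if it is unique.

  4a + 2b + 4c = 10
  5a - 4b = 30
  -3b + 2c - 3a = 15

Row-reduce the augmented matrix:
R1 ← R1 / (4).
R2 ← R2 − 5·R1.
R3 ← R3 + 3·R1.
R2 ← R2 / (-13/2).
R1 ← R1 − 1/2·R2.
R3 ← R3 + 3/2·R2.
R3 ← R3 / (80/13).
R1 ← R1 − 8/13·R3.
R2 ← R2 − 10/13·R3.
Reading off the reduced rows gives a = 2, b = -5, c = 3.

a = 2, b = -5, c = 3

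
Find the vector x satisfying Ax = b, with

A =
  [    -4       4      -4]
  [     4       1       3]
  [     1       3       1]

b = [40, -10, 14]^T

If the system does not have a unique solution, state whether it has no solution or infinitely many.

x_1 = -4, x_2 = 6, x_3 = 0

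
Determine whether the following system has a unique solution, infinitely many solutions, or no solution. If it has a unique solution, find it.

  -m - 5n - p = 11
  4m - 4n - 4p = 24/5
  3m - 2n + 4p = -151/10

m = -5/2, n = -6/5, p = -5/2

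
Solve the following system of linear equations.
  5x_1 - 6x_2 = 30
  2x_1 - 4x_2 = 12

x_1 = 6, x_2 = 0

Row-reduce the augmented matrix:
R1 ← R1 / (5).
R2 ← R2 − 2·R1.
R2 ← R2 / (-8/5).
R1 ← R1 + 6/5·R2.
Reading off the reduced rows gives x_1 = 6, x_2 = 0.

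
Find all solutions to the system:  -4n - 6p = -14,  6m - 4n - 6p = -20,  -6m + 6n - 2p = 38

Row-reduce the augmented matrix:
Swap R1 and R2.
R1 ← R1 / (6).
R3 ← R3 + 6·R1.
R2 ← R2 / (-4).
R1 ← R1 + 2/3·R2.
R3 ← R3 − 2·R2.
R3 ← R3 / (-11).
R2 ← R2 − 3/2·R3.
Reading off the reduced rows gives m = -1, n = 5, p = -1.

m = -1, n = 5, p = -1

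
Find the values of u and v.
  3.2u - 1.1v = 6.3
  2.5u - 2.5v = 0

u = 3, v = 3

Row-reduce the augmented matrix:
R1 ← R1 / (16/5).
R2 ← R2 − 5/2·R1.
R2 ← R2 / (-105/64).
R1 ← R1 + 11/32·R2.
Reading off the reduced rows gives u = 3, v = 3.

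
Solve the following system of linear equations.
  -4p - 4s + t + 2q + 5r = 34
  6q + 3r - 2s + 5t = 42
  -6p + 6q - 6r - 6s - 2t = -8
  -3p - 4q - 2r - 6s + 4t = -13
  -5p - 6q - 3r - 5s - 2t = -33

Row-reduce the augmented matrix:
R1 ← R1 / (-4).
R3 ← R3 + 6·R1.
R4 ← R4 + 3·R1.
R5 ← R5 + 5·R1.
R2 ← R2 / (6).
R1 ← R1 + 1/2·R2.
R3 ← R3 − 3·R2.
R4 ← R4 + 11/2·R2.
R5 ← R5 + 17/2·R2.
R3 ← R3 / (-15).
R1 ← R1 + 1·R3.
R2 ← R2 − 1/2·R3.
R4 ← R4 + 3·R3.
R5 ← R5 + 5·R3.
R4 ← R4 / (-151/30).
R1 ← R1 − 23/30·R4.
R2 ← R2 + 3/10·R4.
R3 ← R3 + 1/15·R4.
R5 ← R5 + 19/6·R4.
R5 ← R5 / (68/453).
R1 ← R1 − 880/453·R5.
R2 ← R2 − 43/453·R5.
R3 ← R3 − 127/453·R5.
R4 ← R4 + 271/151·R5.
Reading off the reduced rows gives p = -5, q = 3, r = 4, s = 4, t = 4.

p = -5, q = 3, r = 4, s = 4, t = 4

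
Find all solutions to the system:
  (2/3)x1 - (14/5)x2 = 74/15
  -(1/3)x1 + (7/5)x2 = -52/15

Row-reduce:
R1 ← R1 / (2/3).
R2 ← R2 + 1/3·R1.
Row 2 reduces to 0 = -1, a contradiction. The system is inconsistent.

no solution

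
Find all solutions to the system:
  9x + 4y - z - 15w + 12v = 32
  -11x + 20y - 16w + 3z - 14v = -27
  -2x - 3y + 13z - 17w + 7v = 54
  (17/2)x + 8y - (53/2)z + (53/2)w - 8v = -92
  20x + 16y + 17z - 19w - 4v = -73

Row-reduce:
R1 ← R1 / (9).
R2 ← R2 + 11·R1.
R3 ← R3 + 2·R1.
R4 ← R4 − 17/2·R1.
R5 ← R5 − 20·R1.
R2 ← R2 / (224/9).
R1 ← R1 − 4/9·R2.
R3 ← R3 + 19/9·R2.
R4 ← R4 − 38/9·R2.
R5 ← R5 − 64/9·R2.
R3 ← R3 / (181/14).
R1 ← R1 + 1/7·R3.
R2 ← R2 − 1/14·R3.
R4 ← R4 + 181/7·R3.
R5 ← R5 − 131/7·R3.
Swap R4 and R5.
R4 ← R4 / (167363/2896).
R1 ← R1 + 3795/2896·R4.
R2 ← R2 + 3623/2896·R4.
R3 ← R3 + 5207/2896·R4.
Rank is 4 with 5 unknowns, leaving v free.

infinitely many solutions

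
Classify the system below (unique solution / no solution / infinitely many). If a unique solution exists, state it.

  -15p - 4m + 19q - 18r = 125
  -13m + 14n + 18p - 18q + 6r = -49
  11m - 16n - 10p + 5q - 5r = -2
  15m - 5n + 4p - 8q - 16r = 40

infinitely many solutions

Row-reduce:
R1 ← R1 / (-4).
R2 ← R2 + 13·R1.
R3 ← R3 − 11·R1.
R4 ← R4 − 15·R1.
R2 ← R2 / (14).
R3 ← R3 + 16·R2.
R4 ← R4 + 5·R2.
R3 ← R3 / (701/28).
R1 ← R1 − 15/4·R3.
R2 ← R2 − 267/56·R3.
R4 ← R4 + 1591/56·R3.
R4 ← R4 / (-5179/1402).
R1 ← R1 − 229/701·R4.
R2 ← R2 − 1063/1402·R4.
R3 ← R3 + 949/701·R4.
Rank is 4 with 5 unknowns, leaving r free.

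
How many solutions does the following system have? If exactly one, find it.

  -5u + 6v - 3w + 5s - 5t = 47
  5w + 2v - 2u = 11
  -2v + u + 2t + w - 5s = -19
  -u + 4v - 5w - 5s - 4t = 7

Row-reduce:
R1 ← R1 / (-5).
R2 ← R2 + 2·R1.
R3 ← R3 − 1·R1.
R4 ← R4 + 1·R1.
R2 ← R2 / (-2/5).
R1 ← R1 + 6/5·R2.
R3 ← R3 + 4/5·R2.
R4 ← R4 − 14/5·R2.
R3 ← R3 / (-12).
R1 ← R1 + 18·R3.
R2 ← R2 + 31/2·R3.
R4 ← R4 − 39·R3.
R4 ← R4 / (-20).
R1 ← R1 − 5·R4.
R2 ← R2 − 5·R4.
Rank is 4 with 5 unknowns, leaving t free.

infinitely many solutions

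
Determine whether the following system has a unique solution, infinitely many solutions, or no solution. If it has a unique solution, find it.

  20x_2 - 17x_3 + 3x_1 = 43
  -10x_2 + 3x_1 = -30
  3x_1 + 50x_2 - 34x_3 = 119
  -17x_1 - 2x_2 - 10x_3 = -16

Row-reduce:
R1 ← R1 / (3).
R2 ← R2 − 3·R1.
R3 ← R3 − 3·R1.
R4 ← R4 + 17·R1.
R2 ← R2 / (-30).
R1 ← R1 − 20/3·R2.
R3 ← R3 − 30·R2.
R4 ← R4 − 334/3·R2.
Swap R3 and R4.
R3 ← R3 / (-1946/45).
R1 ← R1 + 17/9·R3.
R2 ← R2 + 17/30·R3.
Row 4 reduces to 0 = 3, a contradiction. The system is inconsistent.

no solution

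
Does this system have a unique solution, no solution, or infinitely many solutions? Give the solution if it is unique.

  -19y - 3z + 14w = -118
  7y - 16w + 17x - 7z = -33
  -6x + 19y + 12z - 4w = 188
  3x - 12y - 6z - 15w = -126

x = -1, y = 6, z = 6, w = 1

Row-reduce the augmented matrix:
Swap R1 and R2.
R1 ← R1 / (17).
R3 ← R3 + 6·R1.
R4 ← R4 − 3·R1.
R2 ← R2 / (-19).
R1 ← R1 − 7/17·R2.
R3 ← R3 − 365/17·R2.
R4 ← R4 + 225/17·R2.
R3 ← R3 / (1983/323).
R1 ← R1 + 154/323·R3.
R2 ← R2 − 3/19·R3.
R4 ← R4 + 864/323·R3.
R4 ← R4 / (-12717/661).
R1 ← R1 + 314/1983·R4.
R2 ← R2 + 592/661·R4.
R3 ← R3 − 1994/1983·R4.
Reading off the reduced rows gives x = -1, y = 6, z = 6, w = 1.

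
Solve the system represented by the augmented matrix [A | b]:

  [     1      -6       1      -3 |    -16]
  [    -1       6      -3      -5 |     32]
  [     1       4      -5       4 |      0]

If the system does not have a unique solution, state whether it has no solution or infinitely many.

Row-reduce:
R2 ← R2 + 1·R1.
R3 ← R3 − 1·R1.
Swap R2 and R3.
R2 ← R2 / (10).
R1 ← R1 + 6·R2.
R3 ← R3 / (-2).
R1 ← R1 + 13/5·R3.
R2 ← R2 + 3/5·R3.
Rank is 3 with 4 unknowns, leaving x_4 free.

infinitely many solutions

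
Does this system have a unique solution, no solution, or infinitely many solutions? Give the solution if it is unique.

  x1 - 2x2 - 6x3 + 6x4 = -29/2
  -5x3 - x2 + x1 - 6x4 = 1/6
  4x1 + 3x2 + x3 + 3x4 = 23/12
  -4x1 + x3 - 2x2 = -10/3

x1 = 3, x2 = -3, x3 = 8/3, x4 = -5/4

Row-reduce the augmented matrix:
R2 ← R2 − 1·R1.
R3 ← R3 − 4·R1.
R4 ← R4 + 4·R1.
R1 ← R1 + 2·R2.
R3 ← R3 − 11·R2.
R4 ← R4 + 10·R2.
R3 ← R3 / (14).
R1 ← R1 + 4·R3.
R2 ← R2 − 1·R3.
R4 ← R4 + 13·R3.
R4 ← R4 / (99/14).
R1 ← R1 − 96/7·R4.
R2 ← R2 + 279/14·R4.
R3 ← R3 − 111/14·R4.
Reading off the reduced rows gives x1 = 3, x2 = -3, x3 = 8/3, x4 = -5/4.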